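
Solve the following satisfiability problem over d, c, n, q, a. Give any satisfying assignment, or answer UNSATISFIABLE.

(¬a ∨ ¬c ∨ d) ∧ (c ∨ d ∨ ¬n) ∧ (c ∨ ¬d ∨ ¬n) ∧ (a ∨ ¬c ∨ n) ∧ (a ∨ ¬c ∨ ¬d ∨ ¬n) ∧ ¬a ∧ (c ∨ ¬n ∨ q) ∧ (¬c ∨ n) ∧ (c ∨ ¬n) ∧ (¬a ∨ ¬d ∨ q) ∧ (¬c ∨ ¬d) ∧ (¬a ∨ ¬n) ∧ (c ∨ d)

d: True, c: False, n: False, q: True, a: False

Unit clause (¬a) forces a = False.
Set d = True.
  then (¬c ∨ ¬d) forces c = False.
  then (c ∨ ¬d ∨ ¬n) forces n = False.
Set q = True.
All clauses satisfied.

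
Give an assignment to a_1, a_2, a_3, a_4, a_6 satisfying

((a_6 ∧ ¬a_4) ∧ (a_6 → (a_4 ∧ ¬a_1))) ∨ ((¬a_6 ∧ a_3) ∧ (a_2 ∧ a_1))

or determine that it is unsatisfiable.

a_1 = True; a_2 = True; a_3 = True; a_4 = True; a_6 = False

  ((a_6 ∧ ¬a_4) ∧ (a_6 → (a_4 ∧ ¬a_1))) ∨ ((¬a_6 ∧ a_3) ∧ (a_2 ∧ a_1)) = True
    (a_6 ∧ ¬a_4) ∧ (a_6 → (a_4 ∧ ¬a_1)) = False
      a_6 ∧ ¬a_4 = False
        ¬a_4 = False
      a_6 → (a_4 ∧ ¬a_1) = True
        a_4 ∧ ¬a_1 = False
          ¬a_1 = False
    (¬a_6 ∧ a_3) ∧ (a_2 ∧ a_1) = True
      ¬a_6 ∧ a_3 = True
        ¬a_6 = True
      a_2 ∧ a_1 = True
The formula evaluates to True.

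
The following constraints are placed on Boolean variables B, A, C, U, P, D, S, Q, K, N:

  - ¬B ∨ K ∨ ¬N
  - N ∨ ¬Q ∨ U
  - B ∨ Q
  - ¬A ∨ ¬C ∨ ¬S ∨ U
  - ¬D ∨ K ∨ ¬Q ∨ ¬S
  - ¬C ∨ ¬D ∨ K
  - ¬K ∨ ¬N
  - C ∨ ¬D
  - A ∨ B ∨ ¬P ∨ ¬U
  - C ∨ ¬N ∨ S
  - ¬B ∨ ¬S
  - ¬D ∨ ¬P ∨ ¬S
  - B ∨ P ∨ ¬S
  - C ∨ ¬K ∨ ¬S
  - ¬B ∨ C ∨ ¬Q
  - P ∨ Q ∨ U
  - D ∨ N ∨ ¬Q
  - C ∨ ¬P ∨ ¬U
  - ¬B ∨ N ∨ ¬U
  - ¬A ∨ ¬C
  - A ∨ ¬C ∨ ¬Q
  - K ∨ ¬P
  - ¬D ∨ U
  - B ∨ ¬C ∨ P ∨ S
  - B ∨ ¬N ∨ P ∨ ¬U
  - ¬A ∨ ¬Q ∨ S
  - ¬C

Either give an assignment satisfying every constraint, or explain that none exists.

B=T, A=T, C=F, U=F, P=T, D=F, S=F, Q=F, K=T, N=F

Unit clause (¬C) forces C = False.
In (C ∨ ¬D) only ¬D is left, so D = False.
Set B = True.
  then (¬B ∨ ¬S) forces S = False.
  then (¬B ∨ C ∨ ¬Q) forces Q = False.
  then (C ∨ ¬N ∨ S) forces N = False.
  then (¬B ∨ N ∨ ¬U) forces U = False.
  then (P ∨ Q ∨ U) forces P = True.
  then (K ∨ ¬P) forces K = True.
Set A = True.
All clauses satisfied.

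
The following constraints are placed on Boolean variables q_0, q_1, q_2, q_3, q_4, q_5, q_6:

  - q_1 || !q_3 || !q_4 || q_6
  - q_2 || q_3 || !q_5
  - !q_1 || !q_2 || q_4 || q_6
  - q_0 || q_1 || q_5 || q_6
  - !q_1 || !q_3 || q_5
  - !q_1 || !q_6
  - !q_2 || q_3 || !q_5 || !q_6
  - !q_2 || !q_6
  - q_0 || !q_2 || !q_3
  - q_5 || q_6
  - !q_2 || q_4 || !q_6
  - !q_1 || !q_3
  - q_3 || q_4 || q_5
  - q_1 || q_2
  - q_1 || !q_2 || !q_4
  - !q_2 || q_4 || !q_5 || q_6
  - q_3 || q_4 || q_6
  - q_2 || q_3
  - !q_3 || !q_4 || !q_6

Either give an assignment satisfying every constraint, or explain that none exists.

Set q_0 = False.
Set q_1 = True.
  then (!q_1 || !q_6) forces q_6 = False.
  then (q_5 || q_6) forces q_5 = True.
  then (!q_1 || !q_3) forces q_3 = False.
  then (q_3 || q_4 || q_6) forces q_4 = True.
  then (q_2 || q_3) forces q_2 = True.
All clauses satisfied.

q_0=F, q_1=T, q_2=T, q_3=F, q_4=T, q_5=T, q_6=F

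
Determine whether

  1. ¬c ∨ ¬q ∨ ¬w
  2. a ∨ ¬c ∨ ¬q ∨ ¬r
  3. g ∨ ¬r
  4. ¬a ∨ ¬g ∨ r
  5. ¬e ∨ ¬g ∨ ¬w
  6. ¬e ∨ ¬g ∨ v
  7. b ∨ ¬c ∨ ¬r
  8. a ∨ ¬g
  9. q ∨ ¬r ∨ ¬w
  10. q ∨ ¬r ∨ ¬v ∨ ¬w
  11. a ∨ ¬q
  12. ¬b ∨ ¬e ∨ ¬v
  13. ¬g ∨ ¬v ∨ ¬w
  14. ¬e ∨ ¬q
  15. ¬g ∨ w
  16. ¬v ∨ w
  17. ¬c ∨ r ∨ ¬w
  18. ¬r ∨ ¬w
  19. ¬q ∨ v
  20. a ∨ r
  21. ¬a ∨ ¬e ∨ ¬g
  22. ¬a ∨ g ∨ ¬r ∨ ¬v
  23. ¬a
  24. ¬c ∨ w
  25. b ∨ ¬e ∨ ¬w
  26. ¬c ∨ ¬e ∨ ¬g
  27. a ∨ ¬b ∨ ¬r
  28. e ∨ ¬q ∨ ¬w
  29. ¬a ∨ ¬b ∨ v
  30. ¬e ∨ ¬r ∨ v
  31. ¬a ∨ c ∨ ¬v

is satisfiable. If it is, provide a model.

UNSATISFIABLE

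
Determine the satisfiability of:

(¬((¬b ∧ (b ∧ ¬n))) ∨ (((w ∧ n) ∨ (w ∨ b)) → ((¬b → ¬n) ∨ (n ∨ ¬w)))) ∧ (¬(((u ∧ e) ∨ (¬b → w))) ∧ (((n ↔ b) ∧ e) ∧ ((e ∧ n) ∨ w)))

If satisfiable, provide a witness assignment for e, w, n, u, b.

No satisfying assignment exists.

Case w = True: the conjunct ¬(((u ∧ e) ∨ (¬b → w))) becomes ¬(((u ∧ e) ∨ True)) = False.
Case w = False: the formula simplifies to ¬(((u ∧ e) ∨ b)) ∧ (((n ↔ b) ∧ e) ∧ (e ∧ n)).
  e = True: simplifies to ¬((u ∨ b)) ∧ ((n ↔ b) ∧ n).
    n = True: simplifies to ¬((u ∨ b)) ∧ b.
      b = True: the conjunct ¬((u ∨ b)) becomes ¬((u ∨ True)) = False.
      b = False: the conjunct b is False.
    n = False: the conjunct n is False.
  e = False: the conjunct e is False.
Both cases fail — unsatisfiable.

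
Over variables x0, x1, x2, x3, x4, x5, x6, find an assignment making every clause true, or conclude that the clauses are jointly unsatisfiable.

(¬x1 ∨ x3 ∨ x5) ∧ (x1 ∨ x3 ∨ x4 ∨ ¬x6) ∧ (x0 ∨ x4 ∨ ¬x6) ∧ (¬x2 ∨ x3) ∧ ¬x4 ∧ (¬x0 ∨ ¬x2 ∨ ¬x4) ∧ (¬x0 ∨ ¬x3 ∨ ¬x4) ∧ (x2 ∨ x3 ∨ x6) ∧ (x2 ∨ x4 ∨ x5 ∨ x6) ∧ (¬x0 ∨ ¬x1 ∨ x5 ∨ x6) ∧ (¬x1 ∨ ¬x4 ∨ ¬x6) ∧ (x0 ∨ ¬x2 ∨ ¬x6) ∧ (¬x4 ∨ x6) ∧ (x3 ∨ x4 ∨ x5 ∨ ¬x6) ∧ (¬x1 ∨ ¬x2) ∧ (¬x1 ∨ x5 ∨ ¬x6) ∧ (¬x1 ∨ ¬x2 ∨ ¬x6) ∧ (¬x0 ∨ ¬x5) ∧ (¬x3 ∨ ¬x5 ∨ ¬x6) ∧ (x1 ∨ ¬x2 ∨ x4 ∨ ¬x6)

Unit clause (¬x4) forces x4 = False.
Set x0 = True.
  then (¬x0 ∨ ¬x5) forces x5 = False.
Try x1 = True:
  (¬x1 ∨ x3 ∨ x5) forces x3 = True.
  (¬x0 ∨ ¬x1 ∨ x5 ∨ x6) forces x6 = True.
  clause (¬x1 ∨ x5 ∨ ¬x6) is falsified — backtrack.
So x1 = False.
Set x2 = False.
  then (x2 ∨ x4 ∨ x5 ∨ x6) forces x6 = True.
  then (x3 ∨ x4 ∨ x5 ∨ ¬x6) forces x3 = True.
All clauses satisfied.

x0: True, x1: False, x2: False, x3: True, x4: False, x5: False, x6: True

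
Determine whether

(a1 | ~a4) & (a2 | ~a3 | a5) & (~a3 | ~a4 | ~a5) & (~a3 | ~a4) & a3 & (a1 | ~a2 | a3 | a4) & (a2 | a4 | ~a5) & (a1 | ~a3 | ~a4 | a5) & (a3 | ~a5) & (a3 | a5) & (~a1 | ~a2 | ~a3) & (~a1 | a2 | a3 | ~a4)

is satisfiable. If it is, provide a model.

Unit clause (a3) forces a3 = True.
In (~a3 | ~a4) only ~a4 is left, so a4 = False.
Try a1 = True:
  (~a1 | ~a2 | ~a3) forces a2 = False.
  (a2 | ~a3 | a5) forces a5 = True.
  clause (a2 | a4 | ~a5) is falsified — backtrack.
So a1 = False.
Try a2 = False:
  (a2 | ~a3 | a5) forces a5 = True.
  clause (a2 | a4 | ~a5) is falsified — backtrack.
So a2 = True.
Set a5 = False.
All clauses satisfied.

a1 = False, a2 = True, a3 = True, a4 = False, a5 = False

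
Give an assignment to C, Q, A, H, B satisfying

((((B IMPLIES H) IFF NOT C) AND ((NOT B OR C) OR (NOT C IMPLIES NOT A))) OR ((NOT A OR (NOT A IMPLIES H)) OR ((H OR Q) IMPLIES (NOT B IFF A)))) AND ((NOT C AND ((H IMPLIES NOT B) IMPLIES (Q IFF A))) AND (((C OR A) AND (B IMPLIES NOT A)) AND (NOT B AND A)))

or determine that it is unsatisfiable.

C = False, Q = True, A = True, H = False, B = False

  (((B IMPLIES H) IFF NOT C) AND ((NOT B OR C) OR (NOT C IMPLIES NOT A))) OR ((NOT A OR (NOT A IMPLIES H)) OR ((H OR Q) IMPLIES (NOT B IFF A))) = True
    ((B IMPLIES H) IFF NOT C) AND ((NOT B OR C) OR (NOT C IMPLIES NOT A)) = True
      (B IMPLIES H) IFF NOT C = True
        B IMPLIES H = True
        NOT C = True
      (NOT B OR C) OR (NOT C IMPLIES NOT A) = True
        NOT B OR C = True
          NOT B = True
        NOT C IMPLIES NOT A = False
          NOT C = True
          NOT A = False
    (NOT A OR (NOT A IMPLIES H)) OR ((H OR Q) IMPLIES (NOT B IFF A)) = True
      NOT A OR (NOT A IMPLIES H) = True
        NOT A = False
        NOT A IMPLIES H = True
          NOT A = False
      (H OR Q) IMPLIES (NOT B IFF A) = True
        H OR Q = True
        NOT B IFF A = True
          NOT B = True
  (NOT C AND ((H IMPLIES NOT B) IMPLIES (Q IFF A))) AND (((C OR A) AND (B IMPLIES NOT A)) AND (NOT B AND A)) = True
    NOT C AND ((H IMPLIES NOT B) IMPLIES (Q IFF A)) = True
      NOT C = True
      (H IMPLIES NOT B) IMPLIES (Q IFF A) = True
        H IMPLIES NOT B = True
          NOT B = True
        Q IFF A = True
    ((C OR A) AND (B IMPLIES NOT A)) AND (NOT B AND A) = True
      (C OR A) AND (B IMPLIES NOT A) = True
        C OR A = True
        B IMPLIES NOT A = True
          NOT A = False
      NOT B AND A = True
        NOT B = True
Both conjuncts True, so the formula holds.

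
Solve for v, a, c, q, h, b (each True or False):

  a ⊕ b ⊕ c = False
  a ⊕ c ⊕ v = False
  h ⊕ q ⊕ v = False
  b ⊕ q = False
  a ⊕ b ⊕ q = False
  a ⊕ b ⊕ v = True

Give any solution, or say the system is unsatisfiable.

Adding constraints 1, 2, 4, 5, 6 mod 2: every variable appears an even number of times on the left, so the left side is 0.
But the right sides sum to 1 (mod 2). 0 ≠ 1 — the system is inconsistent.

Unsatisfiable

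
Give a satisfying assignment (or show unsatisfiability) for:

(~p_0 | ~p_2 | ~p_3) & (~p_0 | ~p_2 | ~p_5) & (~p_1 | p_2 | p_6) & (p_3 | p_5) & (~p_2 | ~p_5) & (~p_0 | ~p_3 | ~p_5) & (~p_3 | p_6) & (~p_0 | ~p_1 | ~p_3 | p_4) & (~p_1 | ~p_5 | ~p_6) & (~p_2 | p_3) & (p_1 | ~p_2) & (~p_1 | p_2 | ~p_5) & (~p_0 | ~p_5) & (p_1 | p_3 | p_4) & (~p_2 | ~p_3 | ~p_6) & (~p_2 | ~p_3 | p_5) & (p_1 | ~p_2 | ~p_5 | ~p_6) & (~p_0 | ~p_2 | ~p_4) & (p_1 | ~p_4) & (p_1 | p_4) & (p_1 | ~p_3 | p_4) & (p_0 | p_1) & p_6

Unit clause (p_6) forces p_6 = True.
Set p_0 = False.
  then (p_0 | p_1) forces p_1 = True.
  then (~p_1 | ~p_5 | ~p_6) forces p_5 = False.
  then (p_3 | p_5) forces p_3 = True.
  then (~p_2 | ~p_3 | ~p_6) forces p_2 = False.
Set p_4 = True.
All clauses satisfied.

p_0 = False, p_1 = True, p_2 = False, p_3 = True, p_4 = True, p_5 = False, p_6 = True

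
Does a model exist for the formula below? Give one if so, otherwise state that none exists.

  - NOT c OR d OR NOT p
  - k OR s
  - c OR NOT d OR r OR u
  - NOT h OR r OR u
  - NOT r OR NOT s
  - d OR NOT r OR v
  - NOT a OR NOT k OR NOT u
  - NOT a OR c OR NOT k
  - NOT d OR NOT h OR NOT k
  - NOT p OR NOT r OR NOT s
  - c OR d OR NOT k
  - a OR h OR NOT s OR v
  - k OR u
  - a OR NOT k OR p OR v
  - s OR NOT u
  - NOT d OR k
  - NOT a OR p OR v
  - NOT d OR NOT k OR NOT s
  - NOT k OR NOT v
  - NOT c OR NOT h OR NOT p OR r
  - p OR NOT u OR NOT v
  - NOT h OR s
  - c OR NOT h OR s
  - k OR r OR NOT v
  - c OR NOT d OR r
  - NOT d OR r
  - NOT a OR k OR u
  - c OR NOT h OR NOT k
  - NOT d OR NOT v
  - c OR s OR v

Try v = True:
  (NOT k OR NOT v) forces k = False.
  (k OR s) forces s = True.
  (NOT r OR NOT s) forces r = False.
  clause (k OR r OR NOT v) is falsified — backtrack.
So v = False.
Set k = False.
  then (k OR s) forces s = True.
  then (NOT r OR NOT s) forces r = False.
  then (k OR u) forces u = True.
  then (NOT d OR k) forces d = False.
Set c = False.
Set h = True.
Set p = True.
Set a = False.
All clauses satisfied.

v = False, k = False, s = True, d = False, c = False, u = True, r = False, h = True, p = True, a = False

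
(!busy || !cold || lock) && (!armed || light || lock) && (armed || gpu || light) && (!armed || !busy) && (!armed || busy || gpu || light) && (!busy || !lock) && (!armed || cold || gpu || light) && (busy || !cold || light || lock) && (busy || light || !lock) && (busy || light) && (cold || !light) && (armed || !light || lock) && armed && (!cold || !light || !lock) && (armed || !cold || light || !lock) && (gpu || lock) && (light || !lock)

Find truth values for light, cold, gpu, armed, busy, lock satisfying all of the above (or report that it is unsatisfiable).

Unit clause (armed) forces armed = True.
In (!armed || !busy) only !busy is left, so busy = False.
In (busy || light) only light is left, so light = True.
In (cold || !light) only cold is left, so cold = True.
In (!cold || !light || !lock) only !lock is left, so lock = False.
In (gpu || lock) only gpu is left, so gpu = True.
All clauses satisfied.

light: True, cold: True, gpu: True, armed: True, busy: False, lock: False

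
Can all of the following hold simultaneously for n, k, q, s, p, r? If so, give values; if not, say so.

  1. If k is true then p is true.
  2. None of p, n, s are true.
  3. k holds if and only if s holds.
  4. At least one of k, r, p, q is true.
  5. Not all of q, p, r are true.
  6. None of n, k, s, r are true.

n: False; k: False; q: True; s: False; p: False; r: False

  (1) k=F ⇒ p: vacuous ✓
  (2) {p, n, s}: 0 true — none ✓
  (3) k=F, s=F — same ✓
  (4) {k, r, p, q}: 1 true — at least one ✓
  (5) {q, p, r}: 1/3 true — not all ✓
  (6) {n, k, s, r}: 0 true — none ✓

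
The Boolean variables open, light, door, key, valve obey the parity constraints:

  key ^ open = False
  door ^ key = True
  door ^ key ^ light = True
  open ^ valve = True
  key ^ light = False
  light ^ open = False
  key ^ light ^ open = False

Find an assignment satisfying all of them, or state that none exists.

open = False; light = False; door = True; key = False; valve = True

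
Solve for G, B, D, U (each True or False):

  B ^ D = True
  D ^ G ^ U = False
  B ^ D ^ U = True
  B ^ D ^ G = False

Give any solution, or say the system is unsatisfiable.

G = True; B = False; D = True; U = False

B ^ D = F ^ T = True ✓
D ^ G ^ U = T ^ T ^ F = False ✓
B ^ D ^ U = F ^ T ^ F = True ✓
B ^ D ^ G = F ^ T ^ T = False ✓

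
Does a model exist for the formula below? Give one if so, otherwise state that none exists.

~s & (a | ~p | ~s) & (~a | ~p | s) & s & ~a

Case s = True:
  Clause (~s) is falsified — contradiction.
Case s = False:
  Clause (s) is falsified — contradiction.
Both cases fail, so the formula is unsatisfiable.

No satisfying assignment exists.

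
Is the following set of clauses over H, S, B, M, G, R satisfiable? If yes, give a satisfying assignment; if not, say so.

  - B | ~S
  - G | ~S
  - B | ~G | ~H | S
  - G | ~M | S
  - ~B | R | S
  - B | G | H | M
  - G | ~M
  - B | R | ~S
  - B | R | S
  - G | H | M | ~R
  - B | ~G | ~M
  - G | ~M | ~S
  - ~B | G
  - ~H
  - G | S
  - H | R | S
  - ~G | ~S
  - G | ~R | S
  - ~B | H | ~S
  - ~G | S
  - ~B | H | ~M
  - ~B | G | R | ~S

Unsatisfiable

Case G = True:
  (~H) forces H = False.
  (~G | ~S) forces S = False.
  Clause (~G | S) is falsified — contradiction.
Case G = False:
  (G | ~S) forces S = False.
  Clause (G | S) is falsified — contradiction.
Both cases fail, so the formula is unsatisfiable.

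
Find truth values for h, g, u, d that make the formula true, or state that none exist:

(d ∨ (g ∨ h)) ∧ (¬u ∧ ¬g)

h=F, g=F, u=F, d=T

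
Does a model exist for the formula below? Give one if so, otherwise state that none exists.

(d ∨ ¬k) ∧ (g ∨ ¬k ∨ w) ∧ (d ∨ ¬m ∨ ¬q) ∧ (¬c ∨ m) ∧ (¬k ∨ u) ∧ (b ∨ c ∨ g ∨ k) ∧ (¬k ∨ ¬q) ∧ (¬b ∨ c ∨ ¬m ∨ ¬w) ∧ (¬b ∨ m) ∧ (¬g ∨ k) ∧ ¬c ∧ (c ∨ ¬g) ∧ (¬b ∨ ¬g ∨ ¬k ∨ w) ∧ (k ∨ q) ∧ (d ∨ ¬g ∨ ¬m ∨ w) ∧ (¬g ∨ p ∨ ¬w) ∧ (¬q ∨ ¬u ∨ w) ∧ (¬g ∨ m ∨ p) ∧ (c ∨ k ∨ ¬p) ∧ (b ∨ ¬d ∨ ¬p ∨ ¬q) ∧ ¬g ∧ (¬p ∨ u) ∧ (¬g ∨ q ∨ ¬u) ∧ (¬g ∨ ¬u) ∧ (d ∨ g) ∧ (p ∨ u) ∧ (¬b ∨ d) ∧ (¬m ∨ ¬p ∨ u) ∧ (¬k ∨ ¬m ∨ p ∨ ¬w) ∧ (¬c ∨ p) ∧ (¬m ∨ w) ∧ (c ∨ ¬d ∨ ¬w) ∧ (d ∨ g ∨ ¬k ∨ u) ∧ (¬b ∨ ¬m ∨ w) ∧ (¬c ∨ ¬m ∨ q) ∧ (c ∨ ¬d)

Unsatisfiable — no assignment works.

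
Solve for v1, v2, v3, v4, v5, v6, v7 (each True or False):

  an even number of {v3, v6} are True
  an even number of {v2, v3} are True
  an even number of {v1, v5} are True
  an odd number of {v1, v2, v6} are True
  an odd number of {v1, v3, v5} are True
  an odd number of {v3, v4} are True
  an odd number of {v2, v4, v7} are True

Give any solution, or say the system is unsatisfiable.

v1: True, v2: True, v3: True, v4: False, v5: True, v6: True, v7: False

{v3, v6}: 2 true → even ✓
{v2, v3}: 2 true → even ✓
{v1, v5}: 2 true → even ✓
{v1, v2, v6}: 3 true → odd ✓
{v1, v3, v5}: 3 true → odd ✓
{v3, v4}: 1 true → odd ✓
{v2, v4, v7}: 1 true → odd ✓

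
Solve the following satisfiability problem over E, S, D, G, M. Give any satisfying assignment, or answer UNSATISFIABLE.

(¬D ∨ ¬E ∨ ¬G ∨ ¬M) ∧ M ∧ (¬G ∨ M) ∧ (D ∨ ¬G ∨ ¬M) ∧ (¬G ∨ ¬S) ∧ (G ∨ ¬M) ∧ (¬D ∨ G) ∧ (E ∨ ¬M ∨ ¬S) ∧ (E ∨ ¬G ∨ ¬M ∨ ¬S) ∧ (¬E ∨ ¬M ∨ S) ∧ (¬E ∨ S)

E=F; S=F; D=T; G=T; M=T

Unit clause (M) forces M = True.
In (G ∨ ¬M) only G is left, so G = True.
In (D ∨ ¬G ∨ ¬M) only D is left, so D = True.
In (¬G ∨ ¬S) only ¬S is left, so S = False.
In (¬E ∨ ¬M ∨ S) only ¬E is left, so E = False.
All clauses satisfied.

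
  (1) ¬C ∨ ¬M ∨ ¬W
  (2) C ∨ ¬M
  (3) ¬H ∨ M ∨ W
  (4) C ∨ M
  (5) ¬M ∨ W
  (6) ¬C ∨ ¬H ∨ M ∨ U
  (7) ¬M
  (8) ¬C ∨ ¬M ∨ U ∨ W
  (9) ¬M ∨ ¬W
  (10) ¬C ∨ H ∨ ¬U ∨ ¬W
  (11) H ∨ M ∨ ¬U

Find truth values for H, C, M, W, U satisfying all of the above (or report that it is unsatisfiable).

H=F; C=T; M=F; W=T; U=F

Unit clause (¬M) forces M = False.
In (C ∨ M) only C is left, so C = True.
Set H = False.
  then (H ∨ M ∨ ¬U) forces U = False.
Set W = True.
All clauses satisfied.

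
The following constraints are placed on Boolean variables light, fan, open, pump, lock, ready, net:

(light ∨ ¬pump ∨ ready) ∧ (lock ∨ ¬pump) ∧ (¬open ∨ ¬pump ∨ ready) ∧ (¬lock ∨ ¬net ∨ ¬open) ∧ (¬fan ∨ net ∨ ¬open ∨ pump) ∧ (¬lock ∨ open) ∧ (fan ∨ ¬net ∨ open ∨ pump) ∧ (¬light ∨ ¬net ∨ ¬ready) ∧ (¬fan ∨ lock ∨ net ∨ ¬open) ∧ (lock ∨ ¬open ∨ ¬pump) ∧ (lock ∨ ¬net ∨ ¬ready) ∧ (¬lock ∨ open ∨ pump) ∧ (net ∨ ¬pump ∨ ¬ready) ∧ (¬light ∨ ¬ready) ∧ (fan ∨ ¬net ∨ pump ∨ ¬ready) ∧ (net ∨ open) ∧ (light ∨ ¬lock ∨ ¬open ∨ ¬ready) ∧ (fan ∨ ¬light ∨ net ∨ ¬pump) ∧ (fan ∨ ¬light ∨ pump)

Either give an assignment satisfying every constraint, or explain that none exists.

Set light = False.
Set fan = True.
Set open = True.
Try pump = True:
  (light ∨ ¬pump ∨ ready) forces ready = True.
  (lock ∨ ¬pump) forces lock = True.
  clause (light ∨ ¬lock ∨ ¬open ∨ ¬ready) is falsified — backtrack.
So pump = False.
  then (¬fan ∨ net ∨ ¬open ∨ pump) forces net = True.
  then (¬lock ∨ ¬net ∨ ¬open) forces lock = False.
  then (lock ∨ ¬net ∨ ¬ready) forces ready = False.
All clauses satisfied.

light=F, fan=T, open=T, pump=F, lock=F, ready=F, net=T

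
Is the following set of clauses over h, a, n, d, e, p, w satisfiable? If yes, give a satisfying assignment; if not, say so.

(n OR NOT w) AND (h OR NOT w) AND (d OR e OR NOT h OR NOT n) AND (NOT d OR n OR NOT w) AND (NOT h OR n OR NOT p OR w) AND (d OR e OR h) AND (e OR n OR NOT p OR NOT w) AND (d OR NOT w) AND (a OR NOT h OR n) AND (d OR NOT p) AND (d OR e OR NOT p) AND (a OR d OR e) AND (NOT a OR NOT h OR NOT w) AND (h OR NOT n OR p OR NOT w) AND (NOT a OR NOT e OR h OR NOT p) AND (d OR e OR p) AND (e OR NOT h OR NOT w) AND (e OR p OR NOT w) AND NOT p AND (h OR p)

h = True, a = True, n = True, d = True, e = False, p = False, w = False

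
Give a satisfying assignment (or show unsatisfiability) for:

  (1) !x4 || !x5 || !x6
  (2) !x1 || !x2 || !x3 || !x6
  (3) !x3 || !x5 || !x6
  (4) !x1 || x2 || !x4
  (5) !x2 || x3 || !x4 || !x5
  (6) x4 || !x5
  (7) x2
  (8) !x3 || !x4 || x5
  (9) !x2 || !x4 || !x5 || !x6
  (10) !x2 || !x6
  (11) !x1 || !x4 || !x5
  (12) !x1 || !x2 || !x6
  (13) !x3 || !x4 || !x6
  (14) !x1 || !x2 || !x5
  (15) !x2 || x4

Unit clause (x2) forces x2 = True.
In (!x2 || !x6) only !x6 is left, so x6 = False.
In (!x2 || x4) only x4 is left, so x4 = True.
Set x1 = True.
  then (!x1 || !x4 || !x5) forces x5 = False.
  then (!x3 || !x4 || x5) forces x3 = False.
All clauses satisfied.

x1 = True, x2 = True, x3 = False, x4 = True, x5 = False, x6 = False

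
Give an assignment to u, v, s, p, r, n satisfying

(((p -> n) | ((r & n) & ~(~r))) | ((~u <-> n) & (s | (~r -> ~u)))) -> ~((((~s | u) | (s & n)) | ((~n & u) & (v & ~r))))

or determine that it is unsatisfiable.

u = False, v = True, s = True, p = False, r = False, n = False

  (((p -> n) | ((r & n) & ~(~r))) | ((~u <-> n) & (s | (~r -> ~u)))) -> ~((((~s | u) | (s & n)) | ((~n & u) & (v & ~r)))) = True
    ((p -> n) | ((r & n) & ~(~r))) | ((~u <-> n) & (s | (~r -> ~u))) = True
      (p -> n) | ((r & n) & ~(~r)) = True
        p -> n = True
        (r & n) & ~(~r) = False
          r & n = False
          ~(~r) = False
            ~r = True
      (~u <-> n) & (s | (~r -> ~u)) = False
        ~u <-> n = False
          ~u = True
        s | (~r -> ~u) = True
          ~r -> ~u = True
            ~r = True
            ~u = True
    ~((((~s | u) | (s & n)) | ((~n & u) & (v & ~r)))) = True
      ((~s | u) | (s & n)) | ((~n & u) & (v & ~r)) = False
        (~s | u) | (s & n) = False
          ~s | u = False
            ~s = False
          s & n = False
        (~n & u) & (v & ~r) = False
          ~n & u = False
            ~n = True
          v & ~r = True
            ~r = True
The formula evaluates to True.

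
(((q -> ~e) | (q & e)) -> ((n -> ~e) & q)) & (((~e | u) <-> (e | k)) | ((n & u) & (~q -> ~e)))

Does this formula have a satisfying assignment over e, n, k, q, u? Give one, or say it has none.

e = False; n = True; k = False; q = True; u = True

  ((q -> ~e) | (q & e)) -> ((n -> ~e) & q) = True
    (q -> ~e) | (q & e) = True
      q -> ~e = True
        ~e = True
      q & e = False
    (n -> ~e) & q = True
      n -> ~e = True
        ~e = True
  ((~e | u) <-> (e | k)) | ((n & u) & (~q -> ~e)) = True
    (~e | u) <-> (e | k) = False
      ~e | u = True
        ~e = True
      e | k = False
    (n & u) & (~q -> ~e) = True
      n & u = True
      ~q -> ~e = True
        ~q = False
        ~e = True
Both conjuncts True, so the formula holds.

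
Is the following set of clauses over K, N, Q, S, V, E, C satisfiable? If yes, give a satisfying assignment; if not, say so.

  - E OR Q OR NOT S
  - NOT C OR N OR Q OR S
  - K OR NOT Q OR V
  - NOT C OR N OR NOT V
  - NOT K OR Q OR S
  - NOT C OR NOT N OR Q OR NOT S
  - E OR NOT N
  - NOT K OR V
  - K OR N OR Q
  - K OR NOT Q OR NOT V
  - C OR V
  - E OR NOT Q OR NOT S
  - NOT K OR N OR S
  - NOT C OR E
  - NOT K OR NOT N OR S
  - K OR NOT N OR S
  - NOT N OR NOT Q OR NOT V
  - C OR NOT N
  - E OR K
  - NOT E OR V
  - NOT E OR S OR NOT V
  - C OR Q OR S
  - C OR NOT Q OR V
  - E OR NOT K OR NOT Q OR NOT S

Set K = True.
  then (NOT K OR V) forces V = True.
Try N = True:
  (E OR NOT N) forces E = True.
  (NOT K OR NOT N OR S) forces S = True.
  (NOT N OR NOT Q OR NOT V) forces Q = False.
  (NOT C OR NOT N OR Q OR NOT S) forces C = False.
  clause (C OR NOT N) is falsified — backtrack.
So N = False.
  then (NOT C OR N OR NOT V) forces C = False.
  then (NOT K OR N OR S) forces S = True.
Set Q = True.
  then (E OR NOT Q OR NOT S) forces E = True.
All clauses satisfied.

K = True, N = False, Q = True, S = True, V = True, E = True, C = False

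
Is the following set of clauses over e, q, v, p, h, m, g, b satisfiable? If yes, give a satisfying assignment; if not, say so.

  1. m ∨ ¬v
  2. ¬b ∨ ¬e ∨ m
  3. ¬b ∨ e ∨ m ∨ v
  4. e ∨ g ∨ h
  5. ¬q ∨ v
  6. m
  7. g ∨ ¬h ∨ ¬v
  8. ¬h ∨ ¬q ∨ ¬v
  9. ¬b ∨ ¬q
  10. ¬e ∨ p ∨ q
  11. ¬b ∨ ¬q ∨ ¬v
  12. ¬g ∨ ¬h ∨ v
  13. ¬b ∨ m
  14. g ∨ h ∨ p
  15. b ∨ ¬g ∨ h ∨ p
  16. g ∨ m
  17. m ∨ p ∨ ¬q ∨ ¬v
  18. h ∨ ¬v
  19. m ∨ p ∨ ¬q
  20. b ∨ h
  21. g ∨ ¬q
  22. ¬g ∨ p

Unit clause (m) forces m = True.
Set e = False.
Try q = True:
  (¬q ∨ v) forces v = True.
  (¬h ∨ ¬q ∨ ¬v) forces h = False.
  clause (h ∨ ¬v) is falsified — backtrack.
So q = False.
Set v = False.
Set p = False.
  then (¬g ∨ p) forces g = False.
  then (e ∨ g ∨ h) forces h = True.
Set b = False.
All clauses satisfied.

e=F; q=F; v=F; p=F; h=T; m=T; g=F; b=F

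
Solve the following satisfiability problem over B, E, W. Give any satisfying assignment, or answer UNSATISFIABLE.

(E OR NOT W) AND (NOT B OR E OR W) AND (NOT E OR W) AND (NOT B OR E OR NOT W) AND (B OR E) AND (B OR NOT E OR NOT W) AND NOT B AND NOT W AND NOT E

Case B = True:
  Clause (NOT B) is falsified — contradiction.
Case B = False:
  (B OR E) forces E = True.
  Clause (NOT E) is falsified — contradiction.
Both cases fail, so the formula is unsatisfiable.

The formula is unsatisfiable.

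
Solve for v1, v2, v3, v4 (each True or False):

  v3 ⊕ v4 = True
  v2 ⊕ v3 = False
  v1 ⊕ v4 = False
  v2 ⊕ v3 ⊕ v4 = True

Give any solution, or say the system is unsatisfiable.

v1 = True; v2 = False; v3 = False; v4 = True

v3 ⊕ v4 = F ⊕ T = True ✓
v2 ⊕ v3 = F ⊕ F = False ✓
v1 ⊕ v4 = T ⊕ T = False ✓
v2 ⊕ v3 ⊕ v4 = F ⊕ F ⊕ T = True ✓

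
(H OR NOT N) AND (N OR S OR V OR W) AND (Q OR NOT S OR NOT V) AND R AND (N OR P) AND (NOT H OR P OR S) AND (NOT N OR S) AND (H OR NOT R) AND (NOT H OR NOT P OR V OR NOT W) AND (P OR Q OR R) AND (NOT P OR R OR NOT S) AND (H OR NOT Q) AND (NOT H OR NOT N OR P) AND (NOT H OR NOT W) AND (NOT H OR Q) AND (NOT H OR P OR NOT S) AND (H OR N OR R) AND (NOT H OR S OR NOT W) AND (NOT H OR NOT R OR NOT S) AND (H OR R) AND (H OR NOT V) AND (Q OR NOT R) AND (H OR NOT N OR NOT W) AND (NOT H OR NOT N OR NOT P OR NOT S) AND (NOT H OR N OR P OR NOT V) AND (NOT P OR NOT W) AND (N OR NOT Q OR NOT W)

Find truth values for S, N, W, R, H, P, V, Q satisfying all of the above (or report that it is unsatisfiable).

S=F; N=F; W=F; R=T; H=T; P=T; V=T; Q=T

Unit clause (R) forces R = True.
In (H OR NOT R) only H is left, so H = True.
In (NOT H OR NOT W) only NOT W is left, so W = False.
In (NOT H OR Q) only Q is left, so Q = True.
In (NOT H OR NOT R OR NOT S) only NOT S is left, so S = False.
In (NOT H OR P OR S) only P is left, so P = True.
In (NOT N OR S) only NOT N is left, so N = False.
In (N OR S OR V OR W) only V is left, so V = True.
All clauses satisfied.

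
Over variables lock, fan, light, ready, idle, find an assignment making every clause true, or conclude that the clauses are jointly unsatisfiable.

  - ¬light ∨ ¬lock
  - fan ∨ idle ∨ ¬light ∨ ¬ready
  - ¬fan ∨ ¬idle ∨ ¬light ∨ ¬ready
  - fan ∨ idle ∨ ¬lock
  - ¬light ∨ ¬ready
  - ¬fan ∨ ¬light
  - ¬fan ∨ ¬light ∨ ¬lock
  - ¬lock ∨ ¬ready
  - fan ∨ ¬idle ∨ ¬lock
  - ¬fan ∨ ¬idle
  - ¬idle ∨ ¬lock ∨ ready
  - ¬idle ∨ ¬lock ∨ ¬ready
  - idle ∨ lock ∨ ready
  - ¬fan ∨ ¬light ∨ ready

Set lock = False.
Set fan = False.
Set light = True.
  then (¬light ∨ ¬ready) forces ready = False.
  then (idle ∨ lock ∨ ready) forces idle = True.
All clauses satisfied.

lock = False, fan = False, light = True, ready = False, idle = True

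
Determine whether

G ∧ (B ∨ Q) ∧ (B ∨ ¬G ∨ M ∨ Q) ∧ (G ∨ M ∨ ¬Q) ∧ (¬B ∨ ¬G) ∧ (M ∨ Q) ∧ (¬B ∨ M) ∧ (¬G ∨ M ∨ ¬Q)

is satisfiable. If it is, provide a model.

Q = True, G = True, B = False, M = True

Unit clause (G) forces G = True.
In (¬B ∨ ¬G) only ¬B is left, so B = False.
In (B ∨ Q) only Q is left, so Q = True.
In (¬G ∨ M ∨ ¬Q) only M is left, so M = True.
All clauses satisfied.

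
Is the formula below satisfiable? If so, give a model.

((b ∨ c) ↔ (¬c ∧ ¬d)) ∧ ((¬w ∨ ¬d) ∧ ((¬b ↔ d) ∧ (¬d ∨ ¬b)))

c = False, w = True, b = True, d = False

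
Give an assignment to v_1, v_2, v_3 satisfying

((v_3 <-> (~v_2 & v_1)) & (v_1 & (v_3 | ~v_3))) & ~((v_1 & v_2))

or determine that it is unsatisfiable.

v_1=T, v_2=F, v_3=T

  (v_3 <-> (~v_2 & v_1)) & (v_1 & (v_3 | ~v_3)) = True
    v_3 <-> (~v_2 & v_1) = True
      ~v_2 & v_1 = True
        ~v_2 = True
    v_1 & (v_3 | ~v_3) = True
      v_3 | ~v_3 = True
        ~v_3 = False
  ~((v_1 & v_2)) = True
    v_1 & v_2 = False
Both conjuncts True, so the formula holds.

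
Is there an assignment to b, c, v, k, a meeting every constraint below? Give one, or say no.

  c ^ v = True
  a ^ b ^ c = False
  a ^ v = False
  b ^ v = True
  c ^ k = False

b: True, c: True, v: False, k: True, a: False

c ^ v = T ^ F = True ✓
a ^ b ^ c = F ^ T ^ T = False ✓
a ^ v = F ^ F = False ✓
b ^ v = T ^ F = True ✓
c ^ k = T ^ T = False ✓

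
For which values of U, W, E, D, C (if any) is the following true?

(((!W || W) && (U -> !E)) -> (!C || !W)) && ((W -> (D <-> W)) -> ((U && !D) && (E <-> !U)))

U=T; W=T; E=T; D=F; C=T

  ((!W || W) && (U -> !E)) -> (!C || !W) = True
    (!W || W) && (U -> !E) = False
      !W || W = True
        !W = False
      U -> !E = False
        !E = False
    !C || !W = False
      !C = False
      !W = False
  (W -> (D <-> W)) -> ((U && !D) && (E <-> !U)) = True
    W -> (D <-> W) = False
      D <-> W = False
    (U && !D) && (E <-> !U) = False
      U && !D = True
        !D = True
      E <-> !U = False
        !U = False
Both conjuncts True, so the formula holds.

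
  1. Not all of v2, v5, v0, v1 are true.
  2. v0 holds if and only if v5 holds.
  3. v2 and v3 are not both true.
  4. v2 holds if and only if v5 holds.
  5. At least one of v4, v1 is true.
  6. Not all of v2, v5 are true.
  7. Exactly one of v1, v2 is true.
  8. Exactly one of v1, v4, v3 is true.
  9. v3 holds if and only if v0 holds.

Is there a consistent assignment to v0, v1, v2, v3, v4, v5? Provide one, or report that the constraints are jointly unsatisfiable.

v0: False, v1: True, v2: False, v3: False, v4: False, v5: False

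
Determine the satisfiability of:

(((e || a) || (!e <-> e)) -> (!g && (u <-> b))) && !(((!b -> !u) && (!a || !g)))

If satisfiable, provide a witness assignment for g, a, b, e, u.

g=T, a=F, b=F, e=F, u=T

  ((e || a) || (!e <-> e)) -> (!g && (u <-> b)) = True
    (e || a) || (!e <-> e) = False
      e || a = False
      !e <-> e = False
        !e = True
    !g && (u <-> b) = False
      !g = False
      u <-> b = False
  !(((!b -> !u) && (!a || !g))) = True
    (!b -> !u) && (!a || !g) = False
      !b -> !u = False
        !b = True
        !u = False
      !a || !g = True
        !a = True
        !g = False
Both conjuncts True, so the formula holds.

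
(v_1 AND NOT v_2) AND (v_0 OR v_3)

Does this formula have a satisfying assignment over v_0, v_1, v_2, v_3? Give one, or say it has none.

v_0: False, v_1: True, v_2: False, v_3: True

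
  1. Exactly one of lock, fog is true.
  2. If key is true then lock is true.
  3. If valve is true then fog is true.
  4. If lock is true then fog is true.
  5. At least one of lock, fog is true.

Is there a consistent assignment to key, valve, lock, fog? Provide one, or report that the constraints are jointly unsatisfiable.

key: False; valve: False; lock: False; fog: True

  (1) {lock, fog}: 1 true — exactly one ✓
  (2) key=F ⇒ lock: vacuous ✓
  (3) valve=F ⇒ fog: vacuous ✓
  (4) lock=F ⇒ fog: vacuous ✓
  (5) {lock, fog}: 1 true — at least one ✓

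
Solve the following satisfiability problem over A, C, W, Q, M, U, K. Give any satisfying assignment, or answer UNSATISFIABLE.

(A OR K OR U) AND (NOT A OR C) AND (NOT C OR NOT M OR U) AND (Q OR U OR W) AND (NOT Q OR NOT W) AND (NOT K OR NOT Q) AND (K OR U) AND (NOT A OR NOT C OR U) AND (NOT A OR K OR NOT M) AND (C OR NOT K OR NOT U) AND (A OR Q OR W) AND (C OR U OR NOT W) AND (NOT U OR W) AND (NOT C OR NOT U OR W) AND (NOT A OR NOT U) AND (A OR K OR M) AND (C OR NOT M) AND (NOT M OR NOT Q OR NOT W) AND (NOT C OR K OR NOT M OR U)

Try A = True:
  (NOT A OR C) forces C = True.
  (NOT A OR NOT C OR U) forces U = True.
  clause (NOT A OR NOT U) is falsified — backtrack.
So A = False.
Set C = True.
Set W = True.
  then (NOT Q OR NOT W) forces Q = False.
Set M = True.
  then (NOT C OR NOT M OR U) forces U = True.
Set K = False.
All clauses satisfied.

A=F, C=T, W=T, Q=F, M=T, U=T, K=F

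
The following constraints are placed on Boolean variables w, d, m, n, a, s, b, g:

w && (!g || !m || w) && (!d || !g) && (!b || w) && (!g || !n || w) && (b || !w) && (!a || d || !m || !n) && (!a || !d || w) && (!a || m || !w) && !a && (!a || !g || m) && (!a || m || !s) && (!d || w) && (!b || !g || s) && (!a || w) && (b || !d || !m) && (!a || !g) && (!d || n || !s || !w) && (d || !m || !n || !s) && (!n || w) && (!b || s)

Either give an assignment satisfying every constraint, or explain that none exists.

w = True; d = False; m = False; n = False; a = False; s = True; b = True; g = True

Unit clause (w) forces w = True.
In (b || !w) only b is left, so b = True.
Unit clause (!a) forces a = False.
In (!b || s) only s is left, so s = True.
Set d = False.
Set m = False.
Set n = False.
Set g = True.
All clauses satisfied.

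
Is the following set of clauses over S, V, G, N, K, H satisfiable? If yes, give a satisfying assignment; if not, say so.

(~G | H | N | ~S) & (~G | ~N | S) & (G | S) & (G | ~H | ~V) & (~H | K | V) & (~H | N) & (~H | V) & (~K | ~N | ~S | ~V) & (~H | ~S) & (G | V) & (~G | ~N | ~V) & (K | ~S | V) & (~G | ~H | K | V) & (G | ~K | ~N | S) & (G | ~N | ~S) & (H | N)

S = True; V = False; G = True; N = True; K = True; H = False

Set S = True.
  then (~H | ~S) forces H = False.
  then (H | N) forces N = True.
  then (G | ~N | ~S) forces G = True.
  then (~G | ~N | ~V) forces V = False.
  then (K | ~S | V) forces K = True.
All clauses satisfied.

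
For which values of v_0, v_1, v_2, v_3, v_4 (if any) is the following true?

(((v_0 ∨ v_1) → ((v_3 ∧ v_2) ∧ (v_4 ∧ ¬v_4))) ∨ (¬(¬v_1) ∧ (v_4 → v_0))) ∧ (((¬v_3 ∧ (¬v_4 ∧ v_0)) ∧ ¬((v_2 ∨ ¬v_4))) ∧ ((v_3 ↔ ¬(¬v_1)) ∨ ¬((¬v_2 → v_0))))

Case v_4 = True: the conjunct ¬v_4 is False.
Case v_4 = False: the conjunct ¬((v_2 ∨ ¬v_4)) becomes ¬((v_2 ∨ True)) = False.
Both cases fail — unsatisfiable.

No satisfying assignment exists.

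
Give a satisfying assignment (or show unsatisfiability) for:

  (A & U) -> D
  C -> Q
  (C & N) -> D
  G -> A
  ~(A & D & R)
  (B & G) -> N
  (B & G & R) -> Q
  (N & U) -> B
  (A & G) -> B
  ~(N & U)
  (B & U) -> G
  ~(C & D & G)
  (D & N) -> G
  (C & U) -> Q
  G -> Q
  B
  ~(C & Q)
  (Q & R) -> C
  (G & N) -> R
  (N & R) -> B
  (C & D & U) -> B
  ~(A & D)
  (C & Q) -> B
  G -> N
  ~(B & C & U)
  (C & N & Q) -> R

U: False, G: False, N: False, R: False, A: False, B: True, D: False, C: False, Q: True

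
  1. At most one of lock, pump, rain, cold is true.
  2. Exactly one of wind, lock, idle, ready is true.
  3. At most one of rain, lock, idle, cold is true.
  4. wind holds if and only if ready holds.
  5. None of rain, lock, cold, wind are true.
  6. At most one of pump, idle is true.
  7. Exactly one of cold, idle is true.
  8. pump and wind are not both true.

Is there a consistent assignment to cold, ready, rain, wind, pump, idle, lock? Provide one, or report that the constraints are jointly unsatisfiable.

cold: False, ready: False, rain: False, wind: False, pump: False, idle: True, lock: False

  (1) {lock, pump, rain, cold}: 0 true — at most one ✓
  (2) {wind, lock, idle, ready}: 1 true — exactly one ✓
  (3) {rain, lock, idle, cold}: 1 true — at most one ✓
  (4) wind=F, ready=F — same ✓
  (5) {rain, lock, cold, wind}: 0 true — none ✓
  (6) {pump, idle}: 1 true — at most one ✓
  (7) {cold, idle}: 1 true — exactly one ✓
  (8) pump=F, wind=F — not both ✓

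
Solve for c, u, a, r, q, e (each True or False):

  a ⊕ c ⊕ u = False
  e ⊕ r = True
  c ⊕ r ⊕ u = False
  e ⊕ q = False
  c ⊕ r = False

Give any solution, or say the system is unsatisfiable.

c = True, u = False, a = True, r = True, q = False, e = False

a ⊕ c ⊕ u = T ⊕ T ⊕ F = False ✓
e ⊕ r = F ⊕ T = True ✓
c ⊕ r ⊕ u = T ⊕ T ⊕ F = False ✓
e ⊕ q = F ⊕ F = False ✓
c ⊕ r = T ⊕ T = False ✓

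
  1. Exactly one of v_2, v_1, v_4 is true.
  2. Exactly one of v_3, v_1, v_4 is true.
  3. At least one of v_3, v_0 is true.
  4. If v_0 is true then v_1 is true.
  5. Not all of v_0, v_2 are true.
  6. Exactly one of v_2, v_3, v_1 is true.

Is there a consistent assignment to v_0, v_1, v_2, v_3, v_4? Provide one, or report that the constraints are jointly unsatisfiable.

v_0: True, v_1: True, v_2: False, v_3: False, v_4: False

  (1) {v_2, v_1, v_4}: 1 true — exactly one ✓
  (2) {v_3, v_1, v_4}: 1 true — exactly one ✓
  (3) {v_3, v_0}: 1 true — at least one ✓
  (4) v_0=T ⇒ v_1: T ✓
  (5) {v_0, v_2}: 1/2 true — not all ✓
  (6) {v_2, v_3, v_1}: 1 true — exactly one ✓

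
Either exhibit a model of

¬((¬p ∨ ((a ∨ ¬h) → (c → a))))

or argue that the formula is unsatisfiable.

p=T, a=F, c=T, h=F

  ¬((¬p ∨ ((a ∨ ¬h) → (c → a)))) = True
    ¬p ∨ ((a ∨ ¬h) → (c → a)) = False
      ¬p = False
      (a ∨ ¬h) → (c → a) = False
        a ∨ ¬h = True
          ¬h = True
        c → a = False
The formula evaluates to True.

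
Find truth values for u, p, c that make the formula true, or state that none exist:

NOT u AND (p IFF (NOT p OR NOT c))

u = False, p = True, c = False

  NOT u = True
  p IFF (NOT p OR NOT c) = True
    NOT p OR NOT c = True
      NOT p = False
      NOT c = True
Both conjuncts True, so the formula holds.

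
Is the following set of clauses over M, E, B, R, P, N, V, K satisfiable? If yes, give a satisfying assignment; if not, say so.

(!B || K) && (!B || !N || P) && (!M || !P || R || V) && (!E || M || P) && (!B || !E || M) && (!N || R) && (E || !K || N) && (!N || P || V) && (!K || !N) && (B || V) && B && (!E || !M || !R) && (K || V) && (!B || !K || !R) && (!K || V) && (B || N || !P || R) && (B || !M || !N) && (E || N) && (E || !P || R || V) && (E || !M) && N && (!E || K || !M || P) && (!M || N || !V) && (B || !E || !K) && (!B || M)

UNSATISFIABLE

Case B = True:
  (!B || K) forces K = True.
  (!K || !N) forces N = False.
  Clause (N) is falsified — contradiction.
Case B = False:
  Clause (B) is falsified — contradiction.
Both cases fail, so the formula is unsatisfiable.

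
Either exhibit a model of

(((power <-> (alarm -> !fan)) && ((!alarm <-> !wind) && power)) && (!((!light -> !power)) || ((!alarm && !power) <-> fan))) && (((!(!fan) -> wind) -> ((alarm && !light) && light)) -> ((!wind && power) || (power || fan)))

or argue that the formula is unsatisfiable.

alarm = False, wind = False, fan = False, power = True, light = True

  ((power <-> (alarm -> !fan)) && ((!alarm <-> !wind) && power)) && (!((!light -> !power)) || ((!alarm && !power) <-> fan)) = True
    (power <-> (alarm -> !fan)) && ((!alarm <-> !wind) && power) = True
      power <-> (alarm -> !fan) = True
        alarm -> !fan = True
          !fan = True
      (!alarm <-> !wind) && power = True
        !alarm <-> !wind = True
          !alarm = True
          !wind = True
    !((!light -> !power)) || ((!alarm && !power) <-> fan) = True
      !((!light -> !power)) = False
        !light -> !power = True
          !light = False
          !power = False
      (!alarm && !power) <-> fan = True
        !alarm && !power = False
          !alarm = True
          !power = False
  ((!(!fan) -> wind) -> ((alarm && !light) && light)) -> ((!wind && power) || (power || fan)) = True
    (!(!fan) -> wind) -> ((alarm && !light) && light) = False
      !(!fan) -> wind = True
        !(!fan) = False
          !fan = True
      (alarm && !light) && light = False
        alarm && !light = False
          !light = False
    (!wind && power) || (power || fan) = True
      !wind && power = True
        !wind = True
      power || fan = True
Both conjuncts True, so the formula holds.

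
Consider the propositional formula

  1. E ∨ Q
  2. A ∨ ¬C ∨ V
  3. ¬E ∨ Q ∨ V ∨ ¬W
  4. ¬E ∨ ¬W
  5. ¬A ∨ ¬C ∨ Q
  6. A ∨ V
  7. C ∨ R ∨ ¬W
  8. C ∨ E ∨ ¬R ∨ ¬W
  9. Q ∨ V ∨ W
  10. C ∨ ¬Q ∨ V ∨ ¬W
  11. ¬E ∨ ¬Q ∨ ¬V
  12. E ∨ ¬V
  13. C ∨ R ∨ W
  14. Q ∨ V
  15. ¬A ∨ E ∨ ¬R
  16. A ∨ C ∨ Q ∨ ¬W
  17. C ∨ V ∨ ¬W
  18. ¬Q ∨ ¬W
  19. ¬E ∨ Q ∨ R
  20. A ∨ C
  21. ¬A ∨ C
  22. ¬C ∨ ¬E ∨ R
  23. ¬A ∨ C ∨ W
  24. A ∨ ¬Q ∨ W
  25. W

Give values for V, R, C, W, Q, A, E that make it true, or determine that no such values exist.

No satisfying assignment exists.

Case W = True:
  (¬E ∨ ¬W) forces E = False.
  (E ∨ Q) forces Q = True.
  Clause (¬Q ∨ ¬W) is falsified — contradiction.
Case W = False:
  Clause (W) is falsified — contradiction.
Both cases fail, so the formula is unsatisfiable.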